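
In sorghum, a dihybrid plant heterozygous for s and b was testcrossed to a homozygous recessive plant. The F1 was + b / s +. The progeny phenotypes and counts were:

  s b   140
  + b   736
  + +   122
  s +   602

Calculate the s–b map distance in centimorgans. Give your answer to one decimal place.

16.4 centimorgans

The recombinant classes are + + and s b: 122 + 140 = 262.
Recombination frequency = 262/1600 = 0.1638 ≈ 16.4%, i.e. 16.4 centimorgans.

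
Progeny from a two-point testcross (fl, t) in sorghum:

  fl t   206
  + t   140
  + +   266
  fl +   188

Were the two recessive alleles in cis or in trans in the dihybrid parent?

cis

The two most frequent classes are + + (266) and fl t (206); these are the parental (non-recombinant) types.
So the F1 carried + + on one chromosome and fl t on the other — the recessive alleles are on the same chromosome (cis / coupling).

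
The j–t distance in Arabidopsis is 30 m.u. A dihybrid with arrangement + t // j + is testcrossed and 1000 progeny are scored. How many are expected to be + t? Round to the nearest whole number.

350

A map distance of 30 m.u. corresponds to a recombination frequency of 0.300.
The F1 is + t / j +, so + t is a parental gamete class with expected frequency (1 − r)/2 = 0.700/2 = 0.3500.
Expected number = 0.3500 × 1000 = 350.00 ≈ 350.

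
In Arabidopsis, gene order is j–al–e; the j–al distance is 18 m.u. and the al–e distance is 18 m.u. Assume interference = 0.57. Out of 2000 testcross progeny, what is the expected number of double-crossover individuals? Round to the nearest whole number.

Map distances give recombination frequencies of 0.180 and 0.180 for the two intervals.
With interference 0.57 (so coincidence = 0.43), expected double-crossover frequency = 0.180 × 0.180 × 0.43 = 0.01393.
Expected number = 0.01393 × 2000 = 27.86 ≈ 28.

28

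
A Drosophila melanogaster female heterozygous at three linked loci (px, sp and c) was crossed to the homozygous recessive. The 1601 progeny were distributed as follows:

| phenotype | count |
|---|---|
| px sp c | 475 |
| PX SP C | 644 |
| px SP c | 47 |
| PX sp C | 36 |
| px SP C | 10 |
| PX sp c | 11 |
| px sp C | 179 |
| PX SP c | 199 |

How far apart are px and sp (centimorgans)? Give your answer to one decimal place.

6.5 centimorgans

The two most frequent reciprocal classes, px sp c and PX SP C, are the parental types, so the F1 was px sp c / PX SP C.
The two rarest classes, PX sp c and px SP C, are the double crossovers. Comparing them with the parentals, only the px allele has switched, so px is the middle locus and the order is sp – px – c.
Crossovers in the sp–px interval produce the single-crossover classes px SP c and PX sp C (47 + 36 = 83) plus the double crossovers (21).
RF(sp–px) = (83 + 21) / 1601 = 104/1601 = 0.0650 → 6.5 centimorgans.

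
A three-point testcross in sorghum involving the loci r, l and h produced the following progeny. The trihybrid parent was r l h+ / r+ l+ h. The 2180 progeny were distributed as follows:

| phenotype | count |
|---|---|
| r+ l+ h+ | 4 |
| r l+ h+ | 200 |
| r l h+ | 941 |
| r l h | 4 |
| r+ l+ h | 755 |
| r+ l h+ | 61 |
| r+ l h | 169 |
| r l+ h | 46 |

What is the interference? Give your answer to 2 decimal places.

0.60

The two rarest classes, r l h and r+ l+ h+, are the double crossovers. Comparing them with the parentals, only the h allele has switched, so h is the middle locus and the order is l – h – r.
l–h: (369 + 8)/2180 = 0.1729; h–r: (107 + 8)/2180 = 0.0528.
Expected DCO frequency = 0.1729 × 0.0528 ≈ 0.00913; observed = 8/2180 ≈ 0.00367.
Coefficient of coincidence = 0.00367/0.00913 ≈ 0.40; interference = 1 − 0.40 = 0.60.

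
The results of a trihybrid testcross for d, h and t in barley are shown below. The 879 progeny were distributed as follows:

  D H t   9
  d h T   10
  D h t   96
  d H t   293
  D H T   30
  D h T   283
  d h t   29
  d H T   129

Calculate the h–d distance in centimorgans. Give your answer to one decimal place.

The two most frequent reciprocal classes, D h T and d H t, are the parental types, so the F1 was D h T / d H t.
The two rarest classes, d h T and D H t, are the double crossovers. Comparing them with the parentals, only the d allele has switched, so d is the middle locus and the order is t – d – h.
Crossovers in the d–h interval produce the single-crossover classes D H T and d h t (30 + 29 = 59) plus the double crossovers (19).
RF(d–h) = (59 + 19) / 879 = 78/879 = 0.0887 → 8.9 centimorgans.

8.9 centimorgans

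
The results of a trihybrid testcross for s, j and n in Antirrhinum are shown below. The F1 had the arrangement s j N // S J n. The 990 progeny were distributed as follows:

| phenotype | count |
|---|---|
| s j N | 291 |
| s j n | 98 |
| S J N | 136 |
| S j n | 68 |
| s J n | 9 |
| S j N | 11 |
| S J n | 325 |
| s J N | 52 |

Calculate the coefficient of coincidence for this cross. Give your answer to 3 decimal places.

0.557

The two rarest classes, S j N and s J n, are the double crossovers. Comparing them with the parentals, only the s allele has switched, so s is the middle locus and the order is n – s – j.
n–s: (234 + 20)/990 = 0.2566; s–j: (120 + 20)/990 = 0.1414.
Expected DCO frequency = 0.2566 × 0.1414 ≈ 0.03628; observed = 20/990 ≈ 0.02020.
Coefficient of coincidence = 0.02020/0.03628 ≈ 0.557.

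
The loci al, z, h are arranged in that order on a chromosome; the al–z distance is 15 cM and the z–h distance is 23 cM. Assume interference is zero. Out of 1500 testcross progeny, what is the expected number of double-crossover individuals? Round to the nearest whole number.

52

Map distances give recombination frequencies of 0.150 and 0.230 for the two intervals.
With no interference, expected double-crossover frequency = 0.150 × 0.230 = 0.03450.
Expected number = 0.03450 × 1500 = 51.75 ≈ 52.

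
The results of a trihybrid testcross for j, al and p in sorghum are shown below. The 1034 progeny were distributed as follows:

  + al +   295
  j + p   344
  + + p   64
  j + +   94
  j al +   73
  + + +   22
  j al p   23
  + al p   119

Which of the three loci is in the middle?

al

The two most frequent reciprocal classes, j + p and + al +, are the parental types, so the F1 was j + p / + al +.
The two rarest classes, j al p and + + +, are the double crossovers. Comparing them with the parentals, only the al allele has switched, so al is the middle locus and the order is p – al – j.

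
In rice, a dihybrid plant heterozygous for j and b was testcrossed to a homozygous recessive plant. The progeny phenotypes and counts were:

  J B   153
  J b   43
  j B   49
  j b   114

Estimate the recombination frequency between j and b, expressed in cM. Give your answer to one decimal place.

25.6 cM

The two most frequent classes, J B (153) and j b (114), are the parental types, so the F1 was J B / j b.
The recombinant classes are J b and j B: 43 + 49 = 92.
Recombination frequency = 92/359 = 0.2563 ≈ 25.6%, i.e. 25.6 cM.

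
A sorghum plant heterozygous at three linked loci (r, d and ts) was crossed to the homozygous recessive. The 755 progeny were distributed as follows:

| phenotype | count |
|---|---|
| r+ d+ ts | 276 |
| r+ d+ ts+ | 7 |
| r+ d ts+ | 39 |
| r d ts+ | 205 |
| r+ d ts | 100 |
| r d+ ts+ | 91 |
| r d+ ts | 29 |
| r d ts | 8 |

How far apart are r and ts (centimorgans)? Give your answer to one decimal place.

11.0 centimorgans

The two most frequent reciprocal classes, r+ d+ ts and r d ts+, are the parental types, so the F1 was r+ d+ ts / r d ts+.
The two rarest classes, r+ d+ ts+ and r d ts, are the double crossovers. Comparing them with the parentals, only the ts allele has switched, so ts is the middle locus and the order is d – ts – r.
Crossovers in the ts–r interval produce the single-crossover classes r d+ ts and r+ d ts+ (29 + 39 = 68) plus the double crossovers (15).
RF(ts–r) = (68 + 15) / 755 = 83/755 = 0.1099 → 11.0 centimorgans.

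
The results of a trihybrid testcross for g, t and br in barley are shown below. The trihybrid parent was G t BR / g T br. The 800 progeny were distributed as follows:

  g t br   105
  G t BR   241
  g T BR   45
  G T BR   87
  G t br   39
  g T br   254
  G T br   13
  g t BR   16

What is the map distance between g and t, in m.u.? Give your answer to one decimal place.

27.6 m.u.

The two rarest classes, g t BR and G T br, are the double crossovers. Comparing them with the parentals, only the g allele has switched, so g is the middle locus and the order is br – g – t.
Crossovers in the g–t interval produce the single-crossover classes G T BR and g t br (87 + 105 = 192) plus the double crossovers (29).
RF(g–t) = (192 + 29) / 800 = 221/800 = 0.2762 → 27.6 m.u.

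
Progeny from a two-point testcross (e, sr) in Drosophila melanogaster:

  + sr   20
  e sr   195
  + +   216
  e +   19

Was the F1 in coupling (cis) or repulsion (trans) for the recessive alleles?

cis

The two most frequent classes are + + (216) and e sr (195); these are the parental (non-recombinant) types.
So the F1 carried + + on one chromosome and e sr on the other — the recessive alleles are on the same chromosome (cis / coupling).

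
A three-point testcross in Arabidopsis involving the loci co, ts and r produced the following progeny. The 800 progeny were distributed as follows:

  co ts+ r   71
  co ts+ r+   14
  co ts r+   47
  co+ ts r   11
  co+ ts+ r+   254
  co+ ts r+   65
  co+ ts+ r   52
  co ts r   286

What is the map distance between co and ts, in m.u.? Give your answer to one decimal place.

The two most frequent reciprocal classes, co+ ts+ r+ and co ts r, are the parental types, so the F1 was co+ ts+ r+ / co ts r.
The two rarest classes, co ts+ r+ and co+ ts r, are the double crossovers. Comparing them with the parentals, only the co allele has switched, so co is the middle locus and the order is ts – co – r.
Crossovers in the ts–co interval produce the single-crossover classes co+ ts r+ and co ts+ r (65 + 71 = 136) plus the double crossovers (25).
RF(ts–co) = (136 + 25) / 800 = 161/800 = 0.2013 → 20.1 m.u.

20.1 m.u.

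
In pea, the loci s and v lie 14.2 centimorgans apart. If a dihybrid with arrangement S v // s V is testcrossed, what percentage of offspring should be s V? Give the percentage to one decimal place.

42.9%

A map distance of 14.2 centimorgans corresponds to a recombination frequency of 0.142.
The F1 is S v / s V, so s V is a parental gamete class with expected frequency (1 − r)/2 = 0.858/2 = 0.4290.
That is 0.4290 = 42.9% of the progeny.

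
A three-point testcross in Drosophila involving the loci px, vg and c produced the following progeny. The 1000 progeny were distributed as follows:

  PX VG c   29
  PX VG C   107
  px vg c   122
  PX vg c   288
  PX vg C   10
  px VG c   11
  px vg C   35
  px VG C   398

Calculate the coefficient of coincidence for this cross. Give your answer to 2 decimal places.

0.99

The two most frequent reciprocal classes, px VG C and PX vg c, are the parental types, so the F1 was px VG C / PX vg c.
The two rarest classes, px VG c and PX vg C, are the double crossovers. Comparing them with the parentals, only the c allele has switched, so c is the middle locus and the order is vg – c – px.
vg–c: (64 + 21)/1000 = 0.0850; c–px: (229 + 21)/1000 = 0.2500.
Expected DCO frequency = 0.0850 × 0.2500 ≈ 0.02125; observed = 21/1000 ≈ 0.02100.
Coefficient of coincidence = 0.02100/0.02125 ≈ 0.99.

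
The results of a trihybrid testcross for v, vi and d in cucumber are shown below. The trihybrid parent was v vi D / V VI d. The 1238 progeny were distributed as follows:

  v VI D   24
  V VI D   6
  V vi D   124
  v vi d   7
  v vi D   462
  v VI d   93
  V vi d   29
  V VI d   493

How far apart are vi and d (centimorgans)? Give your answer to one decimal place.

5.3 centimorgans

The two rarest classes, v vi d and V VI D, are the double crossovers. Comparing them with the parentals, only the d allele has switched, so d is the middle locus and the order is v – d – vi.
Crossovers in the d–vi interval produce the single-crossover classes v VI D and V vi d (24 + 29 = 53) plus the double crossovers (13).
RF(d–vi) = (53 + 13) / 1238 = 66/1238 = 0.0533 → 5.3 centimorgans.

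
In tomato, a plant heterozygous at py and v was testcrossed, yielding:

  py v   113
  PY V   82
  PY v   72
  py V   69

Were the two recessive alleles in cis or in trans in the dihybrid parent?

The two most frequent classes are PY V (82) and py v (113); these are the parental (non-recombinant) types.
So the F1 carried PY V on one chromosome and py v on the other — the recessive alleles are on the same chromosome (cis / coupling).

cis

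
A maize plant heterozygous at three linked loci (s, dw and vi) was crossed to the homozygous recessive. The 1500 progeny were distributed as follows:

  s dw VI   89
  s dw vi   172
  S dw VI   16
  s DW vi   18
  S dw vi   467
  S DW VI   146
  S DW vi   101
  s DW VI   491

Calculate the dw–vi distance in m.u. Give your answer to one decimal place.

The two most frequent reciprocal classes, s DW VI and S dw vi, are the parental types, so the F1 was s DW VI / S dw vi.
The two rarest classes, s DW vi and S dw VI, are the double crossovers. Comparing them with the parentals, only the vi allele has switched, so vi is the middle locus and the order is s – vi – dw.
Crossovers in the vi–dw interval produce the single-crossover classes s dw VI and S DW vi (89 + 101 = 190) plus the double crossovers (34).
RF(vi–dw) = (190 + 34) / 1500 = 224/1500 = 0.1493 → 14.9 m.u.

14.9 m.u.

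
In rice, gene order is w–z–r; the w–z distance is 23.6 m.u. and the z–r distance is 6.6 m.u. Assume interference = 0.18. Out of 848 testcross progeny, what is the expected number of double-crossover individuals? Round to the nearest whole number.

11

Map distances give recombination frequencies of 0.236 and 0.066 for the two intervals.
With interference 0.18 (so coincidence = 0.82), expected double-crossover frequency = 0.236 × 0.066 × 0.82 = 0.01277.
Expected number = 0.01277 × 848 = 10.83 ≈ 11.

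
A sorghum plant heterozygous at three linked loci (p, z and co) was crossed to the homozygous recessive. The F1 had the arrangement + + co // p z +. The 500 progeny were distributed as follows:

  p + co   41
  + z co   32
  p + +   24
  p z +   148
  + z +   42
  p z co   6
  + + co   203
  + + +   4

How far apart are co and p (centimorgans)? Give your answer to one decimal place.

The two rarest classes, + + + and p z co, are the double crossovers. Comparing them with the parentals, only the co allele has switched, so co is the middle locus and the order is z – co – p.
Crossovers in the co–p interval produce the single-crossover classes p + co and + z + (41 + 42 = 83) plus the double crossovers (10).
RF(co–p) = (83 + 10) / 500 = 93/500 = 0.1860 → 18.6 centimorgans.

18.6 centimorgans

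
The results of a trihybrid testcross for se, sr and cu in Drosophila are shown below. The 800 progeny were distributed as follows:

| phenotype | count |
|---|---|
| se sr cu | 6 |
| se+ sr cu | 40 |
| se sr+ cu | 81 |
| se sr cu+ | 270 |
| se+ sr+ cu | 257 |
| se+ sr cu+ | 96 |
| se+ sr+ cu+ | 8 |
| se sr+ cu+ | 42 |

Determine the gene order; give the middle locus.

cu

The two most frequent reciprocal classes, se+ sr+ cu and se sr cu+, are the parental types, so the F1 was se+ sr+ cu / se sr cu+.
The two rarest classes, se+ sr+ cu+ and se sr cu, are the double crossovers. Comparing them with the parentals, only the cu allele has switched, so cu is the middle locus and the order is se – cu – sr.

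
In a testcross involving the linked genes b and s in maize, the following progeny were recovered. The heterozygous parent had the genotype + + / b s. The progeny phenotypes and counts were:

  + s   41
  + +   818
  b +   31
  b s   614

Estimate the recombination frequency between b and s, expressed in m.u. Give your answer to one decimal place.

4.8 m.u.

The recombinant classes are + s and b +: 41 + 31 = 72.
Recombination frequency = 72/1504 = 0.0479 ≈ 4.8%, i.e. 4.8 m.u.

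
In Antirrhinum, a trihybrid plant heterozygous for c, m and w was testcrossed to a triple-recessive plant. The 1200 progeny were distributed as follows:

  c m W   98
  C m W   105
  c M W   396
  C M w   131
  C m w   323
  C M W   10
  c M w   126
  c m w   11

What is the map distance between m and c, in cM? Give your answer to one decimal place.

The two most frequent reciprocal classes, c M W and C m w, are the parental types, so the F1 was c M W / C m w.
The two rarest classes, C M W and c m w, are the double crossovers. Comparing them with the parentals, only the c allele has switched, so c is the middle locus and the order is w – c – m.
Crossovers in the c–m interval produce the single-crossover classes c m W and C M w (98 + 131 = 229) plus the double crossovers (21).
RF(c–m) = (229 + 21) / 1200 = 250/1200 = 0.2083 → 20.8 cM.

20.8 cM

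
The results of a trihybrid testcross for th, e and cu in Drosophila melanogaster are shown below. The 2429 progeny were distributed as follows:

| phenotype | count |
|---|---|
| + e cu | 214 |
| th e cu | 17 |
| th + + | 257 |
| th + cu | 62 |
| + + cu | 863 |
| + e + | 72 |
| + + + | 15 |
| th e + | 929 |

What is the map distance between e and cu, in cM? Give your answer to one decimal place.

20.7 cM

The two most frequent reciprocal classes, th e + and + + cu, are the parental types, so the F1 was th e + / + + cu.
The two rarest classes, th e cu and + + +, are the double crossovers. Comparing them with the parentals, only the cu allele has switched, so cu is the middle locus and the order is th – cu – e.
Crossovers in the cu–e interval produce the single-crossover classes th + + and + e cu (257 + 214 = 471) plus the double crossovers (32).
RF(cu–e) = (471 + 32) / 2429 = 503/2429 = 0.2071 → 20.7 cM.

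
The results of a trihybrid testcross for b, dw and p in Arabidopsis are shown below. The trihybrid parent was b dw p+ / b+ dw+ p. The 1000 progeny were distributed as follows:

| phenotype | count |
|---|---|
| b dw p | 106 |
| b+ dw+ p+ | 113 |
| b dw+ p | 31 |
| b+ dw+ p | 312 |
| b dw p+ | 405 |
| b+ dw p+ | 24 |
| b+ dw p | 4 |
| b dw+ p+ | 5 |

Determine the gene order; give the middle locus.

dw

The two rarest classes, b dw+ p+ and b+ dw p, are the double crossovers. Comparing them with the parentals, only the dw allele has switched, so dw is the middle locus and the order is p – dw – b.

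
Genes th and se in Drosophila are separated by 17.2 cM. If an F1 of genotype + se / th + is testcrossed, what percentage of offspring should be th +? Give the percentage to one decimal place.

41.4%

A map distance of 17.2 cM corresponds to a recombination frequency of 0.172.
The F1 is + se / th +, so th + is a parental gamete class with expected frequency (1 − r)/2 = 0.828/2 = 0.4140.
That is 0.4140 = 41.4% of the progeny.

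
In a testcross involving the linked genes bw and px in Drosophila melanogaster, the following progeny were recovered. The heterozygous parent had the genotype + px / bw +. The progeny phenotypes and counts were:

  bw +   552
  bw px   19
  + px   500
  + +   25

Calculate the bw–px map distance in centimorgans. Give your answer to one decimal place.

The recombinant classes are + + and bw px: 25 + 19 = 44.
Recombination frequency = 44/1096 = 0.0401 ≈ 4.0%, i.e. 4.0 centimorgans.

4.0 centimorgans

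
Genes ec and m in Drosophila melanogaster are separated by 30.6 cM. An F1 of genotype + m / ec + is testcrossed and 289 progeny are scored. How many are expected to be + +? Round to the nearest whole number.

A map distance of 30.6 cM corresponds to a recombination frequency of 0.306.
The F1 is + m / ec +, so + + is a recombinant gamete class with expected frequency r/2 = 0.306/2 = 0.1530.
Expected number = 0.1530 × 289 = 44.22 ≈ 44.

44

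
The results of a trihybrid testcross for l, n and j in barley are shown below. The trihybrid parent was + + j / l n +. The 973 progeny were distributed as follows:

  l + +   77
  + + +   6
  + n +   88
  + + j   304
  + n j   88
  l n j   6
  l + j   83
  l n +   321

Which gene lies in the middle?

The two rarest classes, + + + and l n j, are the double crossovers. Comparing them with the parentals, only the j allele has switched, so j is the middle locus and the order is l – j – n.

j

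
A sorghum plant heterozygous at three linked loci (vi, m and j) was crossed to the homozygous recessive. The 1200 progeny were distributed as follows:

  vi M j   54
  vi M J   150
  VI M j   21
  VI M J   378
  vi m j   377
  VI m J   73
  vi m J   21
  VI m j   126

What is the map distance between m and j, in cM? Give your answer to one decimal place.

14.1 cM

The two most frequent reciprocal classes, VI M J and vi m j, are the parental types, so the F1 was VI M J / vi m j.
The two rarest classes, VI M j and vi m J, are the double crossovers. Comparing them with the parentals, only the j allele has switched, so j is the middle locus and the order is vi – j – m.
Crossovers in the j–m interval produce the single-crossover classes VI m J and vi M j (73 + 54 = 127) plus the double crossovers (42).
RF(j–m) = (127 + 42) / 1200 = 169/1200 = 0.1408 → 14.1 cM.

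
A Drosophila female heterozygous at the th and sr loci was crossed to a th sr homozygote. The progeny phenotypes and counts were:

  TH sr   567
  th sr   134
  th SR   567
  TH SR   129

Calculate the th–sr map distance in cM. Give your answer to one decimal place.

18.8 cM

The two most frequent classes, TH sr (567) and th SR (567), are the parental types, so the F1 was TH sr / th SR.
The recombinant classes are TH SR and th sr: 129 + 134 = 263.
Recombination frequency = 263/1397 = 0.1883 ≈ 18.8%, i.e. 18.8 cM.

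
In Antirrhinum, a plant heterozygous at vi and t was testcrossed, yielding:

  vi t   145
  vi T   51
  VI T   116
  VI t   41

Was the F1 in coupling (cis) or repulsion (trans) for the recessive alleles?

The two most frequent classes are VI T (116) and vi t (145); these are the parental (non-recombinant) types.
So the F1 carried VI T on one chromosome and vi t on the other — the recessive alleles are on the same chromosome (cis / coupling).

cis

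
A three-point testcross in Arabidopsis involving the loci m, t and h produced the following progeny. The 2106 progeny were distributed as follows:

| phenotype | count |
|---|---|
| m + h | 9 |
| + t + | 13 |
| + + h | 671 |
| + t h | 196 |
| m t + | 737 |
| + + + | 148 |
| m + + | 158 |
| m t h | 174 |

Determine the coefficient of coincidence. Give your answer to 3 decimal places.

The two most frequent reciprocal classes, + + h and m t +, are the parental types, so the F1 was + + h / m t +.
The two rarest classes, m + h and + t +, are the double crossovers. Comparing them with the parentals, only the m allele has switched, so m is the middle locus and the order is h – m – t.
h–m: (322 + 22)/2106 = 0.1633; m–t: (354 + 22)/2106 = 0.1785.
Expected DCO frequency = 0.1633 × 0.1785 ≈ 0.02915; observed = 22/2106 ≈ 0.01045.
Coefficient of coincidence = 0.01045/0.02915 ≈ 0.358.

0.358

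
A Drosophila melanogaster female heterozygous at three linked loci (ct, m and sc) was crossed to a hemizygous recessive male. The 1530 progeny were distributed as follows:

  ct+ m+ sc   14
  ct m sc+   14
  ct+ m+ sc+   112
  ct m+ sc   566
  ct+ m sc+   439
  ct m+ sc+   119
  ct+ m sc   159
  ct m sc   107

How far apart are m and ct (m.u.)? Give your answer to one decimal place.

The two most frequent reciprocal classes, ct m+ sc and ct+ m sc+, are the parental types, so the F1 was ct m+ sc / ct+ m sc+.
The two rarest classes, ct+ m+ sc and ct m sc+, are the double crossovers. Comparing them with the parentals, only the ct allele has switched, so ct is the middle locus and the order is m – ct – sc.
Crossovers in the m–ct interval produce the single-crossover classes ct m sc and ct+ m+ sc+ (107 + 112 = 219) plus the double crossovers (28).
RF(m–ct) = (219 + 28) / 1530 = 247/1530 = 0.1614 → 16.1 m.u.

16.1 m.u.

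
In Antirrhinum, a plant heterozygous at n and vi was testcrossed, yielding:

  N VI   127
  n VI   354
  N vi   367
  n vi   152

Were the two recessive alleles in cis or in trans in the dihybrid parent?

trans

The two most frequent classes are N vi (367) and n VI (354); these are the parental (non-recombinant) types.
So the F1 carried N vi on one chromosome and n VI on the other — the recessive alleles are on opposite chromosomes (trans / repulsion).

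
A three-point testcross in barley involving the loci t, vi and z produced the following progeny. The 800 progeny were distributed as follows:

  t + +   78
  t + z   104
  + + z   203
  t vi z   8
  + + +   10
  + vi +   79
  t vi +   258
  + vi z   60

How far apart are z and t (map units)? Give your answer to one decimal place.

The two most frequent reciprocal classes, + + z and t vi +, are the parental types, so the F1 was + + z / t vi +.
The two rarest classes, + + + and t vi z, are the double crossovers. Comparing them with the parentals, only the z allele has switched, so z is the middle locus and the order is t – z – vi.
Crossovers in the t–z interval produce the single-crossover classes t + z and + vi + (104 + 79 = 183) plus the double crossovers (18).
RF(t–z) = (183 + 18) / 800 = 201/800 = 0.2512 → 25.1 map units.

25.1 map units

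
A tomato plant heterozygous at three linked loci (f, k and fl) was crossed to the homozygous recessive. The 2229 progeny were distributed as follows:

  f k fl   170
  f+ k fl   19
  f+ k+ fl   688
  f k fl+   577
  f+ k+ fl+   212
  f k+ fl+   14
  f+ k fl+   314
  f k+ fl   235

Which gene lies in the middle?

k

The two most frequent reciprocal classes, f+ k+ fl and f k fl+, are the parental types, so the F1 was f+ k+ fl / f k fl+.
The two rarest classes, f+ k fl and f k+ fl+, are the double crossovers. Comparing them with the parentals, only the k allele has switched, so k is the middle locus and the order is f – k – fl.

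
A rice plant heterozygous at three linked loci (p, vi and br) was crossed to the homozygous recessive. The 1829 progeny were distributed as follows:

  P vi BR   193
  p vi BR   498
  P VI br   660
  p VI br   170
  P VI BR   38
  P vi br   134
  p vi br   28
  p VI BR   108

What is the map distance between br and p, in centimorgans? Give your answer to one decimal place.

23.5 centimorgans

The two most frequent reciprocal classes, p vi BR and P VI br, are the parental types, so the F1 was p vi BR / P VI br.
The two rarest classes, p vi br and P VI BR, are the double crossovers. Comparing them with the parentals, only the br allele has switched, so br is the middle locus and the order is p – br – vi.
Crossovers in the p–br interval produce the single-crossover classes P vi BR and p VI br (193 + 170 = 363) plus the double crossovers (66).
RF(p–br) = (363 + 66) / 1829 = 429/1829 = 0.2346 → 23.5 centimorgans.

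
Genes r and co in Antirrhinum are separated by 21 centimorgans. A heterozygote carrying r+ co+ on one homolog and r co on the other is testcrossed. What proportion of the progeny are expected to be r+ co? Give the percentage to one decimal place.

A map distance of 21 centimorgans corresponds to a recombination frequency of 0.210.
The F1 is r+ co+ / r co, so r+ co is a recombinant gamete class with expected frequency r/2 = 0.210/2 = 0.1050.
That is 0.1050 = 10.5% of the progeny.

10.5%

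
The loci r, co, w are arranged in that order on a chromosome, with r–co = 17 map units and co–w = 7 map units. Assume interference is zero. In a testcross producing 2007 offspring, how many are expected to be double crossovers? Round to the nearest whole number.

Map distances give recombination frequencies of 0.170 and 0.070 for the two intervals.
With no interference, expected double-crossover frequency = 0.170 × 0.070 = 0.01190.
Expected number = 0.01190 × 2007 = 23.88 ≈ 24.

24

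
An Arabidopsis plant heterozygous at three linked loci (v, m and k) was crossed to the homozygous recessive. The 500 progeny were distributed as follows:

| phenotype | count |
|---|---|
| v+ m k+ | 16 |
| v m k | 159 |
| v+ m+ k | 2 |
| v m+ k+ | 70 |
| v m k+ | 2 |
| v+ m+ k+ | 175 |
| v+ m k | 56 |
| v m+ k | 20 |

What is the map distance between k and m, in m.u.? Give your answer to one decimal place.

8.0 m.u.

The two most frequent reciprocal classes, v+ m+ k+ and v m k, are the parental types, so the F1 was v+ m+ k+ / v m k.
The two rarest classes, v+ m+ k and v m k+, are the double crossovers. Comparing them with the parentals, only the k allele has switched, so k is the middle locus and the order is v – k – m.
Crossovers in the k–m interval produce the single-crossover classes v+ m k+ and v m+ k (16 + 20 = 36) plus the double crossovers (4).
RF(k–m) = (36 + 4) / 500 = 40/500 = 0.0800 → 8.0 m.u.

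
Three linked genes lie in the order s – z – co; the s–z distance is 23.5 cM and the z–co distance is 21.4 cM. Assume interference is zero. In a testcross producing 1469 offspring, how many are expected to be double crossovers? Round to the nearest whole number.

74

Map distances give recombination frequencies of 0.235 and 0.214 for the two intervals.
With no interference, expected double-crossover frequency = 0.235 × 0.214 = 0.05029.
Expected number = 0.05029 × 1469 = 73.88 ≈ 74.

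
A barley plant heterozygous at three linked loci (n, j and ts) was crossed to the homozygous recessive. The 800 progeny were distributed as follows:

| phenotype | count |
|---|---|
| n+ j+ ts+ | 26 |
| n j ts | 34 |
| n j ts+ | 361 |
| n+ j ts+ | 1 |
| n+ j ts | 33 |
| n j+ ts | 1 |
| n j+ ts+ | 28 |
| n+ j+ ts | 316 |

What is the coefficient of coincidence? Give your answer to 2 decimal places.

0.41

The two most frequent reciprocal classes, n j ts+ and n+ j+ ts, are the parental types, so the F1 was n j ts+ / n+ j+ ts.
The two rarest classes, n+ j ts+ and n j+ ts, are the double crossovers. Comparing them with the parentals, only the n allele has switched, so n is the middle locus and the order is j – n – ts.
j–n: (61 + 2)/800 = 0.0788; n–ts: (60 + 2)/800 = 0.0775.
Expected DCO frequency = 0.0788 × 0.0775 ≈ 0.00611; observed = 2/800 ≈ 0.00250.
Coefficient of coincidence = 0.00250/0.00611 ≈ 0.41.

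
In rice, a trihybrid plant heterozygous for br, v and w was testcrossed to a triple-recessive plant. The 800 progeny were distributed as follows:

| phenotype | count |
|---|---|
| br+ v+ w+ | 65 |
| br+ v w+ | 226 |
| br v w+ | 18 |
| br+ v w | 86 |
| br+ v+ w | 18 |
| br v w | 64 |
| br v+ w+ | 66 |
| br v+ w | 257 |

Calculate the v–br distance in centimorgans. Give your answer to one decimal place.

20.6 centimorgans

The two most frequent reciprocal classes, br v+ w and br+ v w+, are the parental types, so the F1 was br v+ w / br+ v w+.
The two rarest classes, br+ v+ w and br v w+, are the double crossovers. Comparing them with the parentals, only the br allele has switched, so br is the middle locus and the order is w – br – v.
Crossovers in the br–v interval produce the single-crossover classes br v w and br+ v+ w+ (64 + 65 = 129) plus the double crossovers (36).
RF(br–v) = (129 + 36) / 800 = 165/800 = 0.2062 → 20.6 centimorgans.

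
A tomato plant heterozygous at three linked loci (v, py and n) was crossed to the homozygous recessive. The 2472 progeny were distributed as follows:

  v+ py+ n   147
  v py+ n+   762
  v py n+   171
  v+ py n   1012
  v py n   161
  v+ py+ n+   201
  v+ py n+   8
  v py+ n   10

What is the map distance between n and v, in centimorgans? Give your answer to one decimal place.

The two most frequent reciprocal classes, v+ py n and v py+ n+, are the parental types, so the F1 was v+ py n / v py+ n+.
The two rarest classes, v+ py n+ and v py+ n, are the double crossovers. Comparing them with the parentals, only the n allele has switched, so n is the middle locus and the order is v – n – py.
Crossovers in the v–n interval produce the single-crossover classes v py n and v+ py+ n+ (161 + 201 = 362) plus the double crossovers (18).
RF(v–n) = (362 + 18) / 2472 = 380/2472 = 0.1537 → 15.4 centimorgans.

15.4 centimorgans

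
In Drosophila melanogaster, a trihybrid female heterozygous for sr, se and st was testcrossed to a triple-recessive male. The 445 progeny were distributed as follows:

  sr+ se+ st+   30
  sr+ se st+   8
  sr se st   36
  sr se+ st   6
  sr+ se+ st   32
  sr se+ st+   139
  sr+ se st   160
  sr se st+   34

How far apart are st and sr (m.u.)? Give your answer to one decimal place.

18.0 m.u.

The two most frequent reciprocal classes, sr+ se st and sr se+ st+, are the parental types, so the F1 was sr+ se st / sr se+ st+.
The two rarest classes, sr+ se st+ and sr se+ st, are the double crossovers. Comparing them with the parentals, only the st allele has switched, so st is the middle locus and the order is se – st – sr.
Crossovers in the st–sr interval produce the single-crossover classes sr se st and sr+ se+ st+ (36 + 30 = 66) plus the double crossovers (14).
RF(st–sr) = (66 + 14) / 445 = 80/445 = 0.1798 → 18.0 m.u.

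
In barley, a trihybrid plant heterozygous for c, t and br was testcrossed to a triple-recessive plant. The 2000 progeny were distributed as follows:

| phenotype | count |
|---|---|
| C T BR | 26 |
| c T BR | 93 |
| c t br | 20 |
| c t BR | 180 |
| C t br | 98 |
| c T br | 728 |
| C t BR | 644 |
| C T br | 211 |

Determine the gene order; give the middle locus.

t

The two most frequent reciprocal classes, c T br and C t BR, are the parental types, so the F1 was c T br / C t BR.
The two rarest classes, c t br and C T BR, are the double crossovers. Comparing them with the parentals, only the t allele has switched, so t is the middle locus and the order is c – t – br.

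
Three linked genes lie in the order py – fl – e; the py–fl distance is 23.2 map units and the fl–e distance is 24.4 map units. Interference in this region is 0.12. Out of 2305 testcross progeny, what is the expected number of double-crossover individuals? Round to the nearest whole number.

115

Map distances give recombination frequencies of 0.232 and 0.244 for the two intervals.
With interference 0.12 (so coincidence = 0.88), expected double-crossover frequency = 0.232 × 0.244 × 0.88 = 0.04982.
Expected number = 0.04982 × 2305 = 114.82 ≈ 115.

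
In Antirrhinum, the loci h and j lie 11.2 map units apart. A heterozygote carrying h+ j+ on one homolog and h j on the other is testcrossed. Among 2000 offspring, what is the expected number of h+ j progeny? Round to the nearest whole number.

A map distance of 11.2 map units corresponds to a recombination frequency of 0.112.
The F1 is h+ j+ / h j, so h+ j is a recombinant gamete class with expected frequency r/2 = 0.112/2 = 0.0560.
Expected number = 0.0560 × 2000 = 112.00 ≈ 112.

112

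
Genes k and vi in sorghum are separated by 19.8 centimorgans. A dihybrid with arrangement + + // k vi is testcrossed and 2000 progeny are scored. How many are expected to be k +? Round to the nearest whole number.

198

A map distance of 19.8 centimorgans corresponds to a recombination frequency of 0.198.
The F1 is + + / k vi, so k + is a recombinant gamete class with expected frequency r/2 = 0.198/2 = 0.0990.
Expected number = 0.0990 × 2000 = 198.00 ≈ 198.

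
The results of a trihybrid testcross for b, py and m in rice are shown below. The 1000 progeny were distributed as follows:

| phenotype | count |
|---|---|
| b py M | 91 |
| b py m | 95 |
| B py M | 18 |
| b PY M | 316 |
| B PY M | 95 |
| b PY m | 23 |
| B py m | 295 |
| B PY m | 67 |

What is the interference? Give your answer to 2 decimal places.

0.11

The two most frequent reciprocal classes, B py m and b PY M, are the parental types, so the F1 was B py m / b PY M.
The two rarest classes, B py M and b PY m, are the double crossovers. Comparing them with the parentals, only the m allele has switched, so m is the middle locus and the order is py – m – b.
py–m: (158 + 41)/1000 = 0.1990; m–b: (190 + 41)/1000 = 0.2310.
Expected DCO frequency = 0.1990 × 0.2310 ≈ 0.04597; observed = 41/1000 ≈ 0.04100.
Coefficient of coincidence = 0.04100/0.04597 ≈ 0.89; interference = 1 − 0.89 = 0.11.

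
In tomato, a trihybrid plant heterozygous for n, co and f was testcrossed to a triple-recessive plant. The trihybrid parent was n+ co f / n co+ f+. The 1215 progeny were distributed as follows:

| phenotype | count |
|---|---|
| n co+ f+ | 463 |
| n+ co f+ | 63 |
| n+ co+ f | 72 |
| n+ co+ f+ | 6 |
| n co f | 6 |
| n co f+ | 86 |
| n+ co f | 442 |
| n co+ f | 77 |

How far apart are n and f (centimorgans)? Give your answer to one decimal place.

The two rarest classes, n co f and n+ co+ f+, are the double crossovers. Comparing them with the parentals, only the n allele has switched, so n is the middle locus and the order is co – n – f.
Crossovers in the n–f interval produce the single-crossover classes n+ co f+ and n co+ f (63 + 77 = 140) plus the double crossovers (12).
RF(n–f) = (140 + 12) / 1215 = 152/1215 = 0.1251 → 12.5 centimorgans.

12.5 centimorgans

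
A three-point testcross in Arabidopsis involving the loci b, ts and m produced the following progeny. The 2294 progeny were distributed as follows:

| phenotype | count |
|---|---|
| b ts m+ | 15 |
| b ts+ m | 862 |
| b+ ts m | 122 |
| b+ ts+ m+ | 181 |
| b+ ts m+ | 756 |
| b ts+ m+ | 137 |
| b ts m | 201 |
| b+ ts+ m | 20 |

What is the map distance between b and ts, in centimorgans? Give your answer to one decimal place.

18.2 centimorgans

The two most frequent reciprocal classes, b+ ts m+ and b ts+ m, are the parental types, so the F1 was b+ ts m+ / b ts+ m.
The two rarest classes, b ts m+ and b+ ts+ m, are the double crossovers. Comparing them with the parentals, only the b allele has switched, so b is the middle locus and the order is ts – b – m.
Crossovers in the ts–b interval produce the single-crossover classes b+ ts+ m+ and b ts m (181 + 201 = 382) plus the double crossovers (35).
RF(ts–b) = (382 + 35) / 2294 = 417/2294 = 0.1818 → 18.2 centimorgans.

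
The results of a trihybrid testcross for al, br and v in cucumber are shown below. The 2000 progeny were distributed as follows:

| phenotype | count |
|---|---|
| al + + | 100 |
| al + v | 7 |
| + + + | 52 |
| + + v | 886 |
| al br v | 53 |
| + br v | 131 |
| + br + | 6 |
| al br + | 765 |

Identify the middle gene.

The two most frequent reciprocal classes, al br + and + + v, are the parental types, so the F1 was al br + / + + v.
The two rarest classes, + br + and al + v, are the double crossovers. Comparing them with the parentals, only the al allele has switched, so al is the middle locus and the order is v – al – br.

al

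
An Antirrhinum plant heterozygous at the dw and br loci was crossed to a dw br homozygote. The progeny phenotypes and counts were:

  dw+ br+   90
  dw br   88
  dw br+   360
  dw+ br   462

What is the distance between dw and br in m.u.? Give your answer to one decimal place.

17.8 m.u.

The two most frequent classes, dw+ br (462) and dw br+ (360), are the parental types, so the F1 was dw+ br / dw br+.
The recombinant classes are dw+ br+ and dw br: 90 + 88 = 178.
Recombination frequency = 178/1000 = 0.1780 ≈ 17.8%, i.e. 17.8 m.u.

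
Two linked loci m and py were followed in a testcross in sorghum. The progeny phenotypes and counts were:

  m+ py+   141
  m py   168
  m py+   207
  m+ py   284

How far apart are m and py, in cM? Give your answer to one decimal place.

38.6 cM

The two most frequent classes, m+ py (284) and m py+ (207), are the parental types, so the F1 was m+ py / m py+.
The recombinant classes are m+ py+ and m py: 141 + 168 = 309.
Recombination frequency = 309/800 = 0.3862 ≈ 38.6%, i.e. 38.6 cM.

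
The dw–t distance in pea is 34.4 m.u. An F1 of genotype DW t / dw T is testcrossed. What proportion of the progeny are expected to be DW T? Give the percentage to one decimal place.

A map distance of 34.4 m.u. corresponds to a recombination frequency of 0.344.
The F1 is DW t / dw T, so DW T is a recombinant gamete class with expected frequency r/2 = 0.344/2 = 0.1720.
That is 0.1720 = 17.2% of the progeny.

17.2%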